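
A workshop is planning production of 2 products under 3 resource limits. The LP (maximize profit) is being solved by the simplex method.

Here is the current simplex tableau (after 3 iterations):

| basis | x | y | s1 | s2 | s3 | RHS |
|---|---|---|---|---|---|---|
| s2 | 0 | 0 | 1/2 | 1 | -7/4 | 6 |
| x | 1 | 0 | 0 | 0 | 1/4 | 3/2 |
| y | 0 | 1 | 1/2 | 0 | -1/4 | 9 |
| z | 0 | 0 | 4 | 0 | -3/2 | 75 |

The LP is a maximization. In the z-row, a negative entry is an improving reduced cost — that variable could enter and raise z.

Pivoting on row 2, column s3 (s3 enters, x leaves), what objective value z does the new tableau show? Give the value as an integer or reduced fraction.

Minimum ratio for s3: (3/2)/(1/4) = 6.
z changes by −(z-row coeff of s3)·ratio = −(-3/2)·6 = 9.
New z = 75 + 9 = 84.

84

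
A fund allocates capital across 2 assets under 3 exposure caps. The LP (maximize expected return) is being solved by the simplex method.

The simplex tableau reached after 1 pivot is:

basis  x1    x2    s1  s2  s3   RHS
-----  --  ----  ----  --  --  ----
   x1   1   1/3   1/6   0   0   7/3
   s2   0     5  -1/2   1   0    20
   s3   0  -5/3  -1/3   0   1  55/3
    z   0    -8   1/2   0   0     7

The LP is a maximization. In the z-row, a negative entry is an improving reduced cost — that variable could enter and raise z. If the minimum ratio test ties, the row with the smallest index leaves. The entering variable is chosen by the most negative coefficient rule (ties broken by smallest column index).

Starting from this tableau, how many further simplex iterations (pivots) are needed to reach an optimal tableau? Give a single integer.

2

pivot: x2 in, s2 out → z = 39
pivot: s1 in, x1 out → z = 81/2
No improving column remains; optimal.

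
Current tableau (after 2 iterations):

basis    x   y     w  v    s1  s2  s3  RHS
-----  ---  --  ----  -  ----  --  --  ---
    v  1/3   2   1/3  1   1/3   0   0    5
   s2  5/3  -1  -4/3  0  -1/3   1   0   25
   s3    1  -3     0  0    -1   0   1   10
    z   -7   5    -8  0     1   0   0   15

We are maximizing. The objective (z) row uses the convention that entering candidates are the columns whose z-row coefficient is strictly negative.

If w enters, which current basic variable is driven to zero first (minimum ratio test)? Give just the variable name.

Ratios: row 1 (v): 5/(1/3) = 15; row 2 (s2): entry -4/3 ≤ 0, skip; row 3 (s3): entry 0 ≤ 0, skip.
Minimum ratio 15 is in the v row, so v leaves.

v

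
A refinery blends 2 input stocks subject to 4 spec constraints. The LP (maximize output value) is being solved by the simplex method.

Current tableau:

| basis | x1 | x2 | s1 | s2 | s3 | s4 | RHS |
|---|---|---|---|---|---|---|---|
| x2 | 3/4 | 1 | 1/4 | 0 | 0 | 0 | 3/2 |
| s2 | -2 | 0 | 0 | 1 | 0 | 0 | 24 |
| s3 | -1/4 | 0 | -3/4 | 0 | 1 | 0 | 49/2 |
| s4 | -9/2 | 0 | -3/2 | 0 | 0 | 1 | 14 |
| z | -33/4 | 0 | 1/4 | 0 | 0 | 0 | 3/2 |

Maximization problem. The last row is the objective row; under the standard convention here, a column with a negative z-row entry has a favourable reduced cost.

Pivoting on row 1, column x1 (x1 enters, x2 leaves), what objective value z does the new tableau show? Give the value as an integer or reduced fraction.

Minimum ratio for x1: (3/2)/(3/4) = 2.
z changes by −(z-row coeff of x1)·ratio = −(-33/4)·2 = 33/2.
New z = 3/2 + (33/2) = 18.

18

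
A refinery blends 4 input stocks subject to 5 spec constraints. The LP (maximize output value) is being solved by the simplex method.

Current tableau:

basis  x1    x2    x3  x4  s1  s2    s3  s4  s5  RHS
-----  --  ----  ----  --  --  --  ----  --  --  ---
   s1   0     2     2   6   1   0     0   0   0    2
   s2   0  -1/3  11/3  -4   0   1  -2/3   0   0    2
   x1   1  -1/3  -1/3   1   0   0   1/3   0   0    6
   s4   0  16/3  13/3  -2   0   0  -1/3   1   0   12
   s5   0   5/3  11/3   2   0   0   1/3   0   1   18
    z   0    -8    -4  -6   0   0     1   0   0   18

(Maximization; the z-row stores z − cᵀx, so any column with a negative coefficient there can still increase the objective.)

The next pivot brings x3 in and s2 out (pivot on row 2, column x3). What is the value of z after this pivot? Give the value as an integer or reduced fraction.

222/11

Minimum ratio for x3: 2/(11/3) = 6/11.
z changes by −(z-row coeff of x3)·ratio = −(-4)·(6/11) = 24/11.
New z = 18 + (24/11) = 222/11.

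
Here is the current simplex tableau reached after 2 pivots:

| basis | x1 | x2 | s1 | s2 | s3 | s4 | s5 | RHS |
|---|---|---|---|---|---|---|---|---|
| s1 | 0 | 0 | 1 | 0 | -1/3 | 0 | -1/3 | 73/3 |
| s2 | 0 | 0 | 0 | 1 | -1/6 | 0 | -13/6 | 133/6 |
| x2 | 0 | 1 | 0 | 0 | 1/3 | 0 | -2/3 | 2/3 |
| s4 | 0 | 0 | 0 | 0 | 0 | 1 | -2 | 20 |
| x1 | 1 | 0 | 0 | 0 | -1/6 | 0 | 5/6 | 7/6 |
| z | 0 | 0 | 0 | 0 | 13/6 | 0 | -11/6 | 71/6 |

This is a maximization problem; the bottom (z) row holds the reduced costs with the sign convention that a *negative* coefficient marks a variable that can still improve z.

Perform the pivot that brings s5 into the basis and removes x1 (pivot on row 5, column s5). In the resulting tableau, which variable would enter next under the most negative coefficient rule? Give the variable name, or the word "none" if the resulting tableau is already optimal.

none

Pivot element 5/6. New z-row = old z-row − (-11/6)·(row 5/(5/6)).
Updated z-row coefficients: x1: 11/5, x2: 0, s1: 0, s2: 0, s3: 9/5, s4: 0, s5: 0.
No coefficient is strictly negative; the tableau after this pivot is optimal.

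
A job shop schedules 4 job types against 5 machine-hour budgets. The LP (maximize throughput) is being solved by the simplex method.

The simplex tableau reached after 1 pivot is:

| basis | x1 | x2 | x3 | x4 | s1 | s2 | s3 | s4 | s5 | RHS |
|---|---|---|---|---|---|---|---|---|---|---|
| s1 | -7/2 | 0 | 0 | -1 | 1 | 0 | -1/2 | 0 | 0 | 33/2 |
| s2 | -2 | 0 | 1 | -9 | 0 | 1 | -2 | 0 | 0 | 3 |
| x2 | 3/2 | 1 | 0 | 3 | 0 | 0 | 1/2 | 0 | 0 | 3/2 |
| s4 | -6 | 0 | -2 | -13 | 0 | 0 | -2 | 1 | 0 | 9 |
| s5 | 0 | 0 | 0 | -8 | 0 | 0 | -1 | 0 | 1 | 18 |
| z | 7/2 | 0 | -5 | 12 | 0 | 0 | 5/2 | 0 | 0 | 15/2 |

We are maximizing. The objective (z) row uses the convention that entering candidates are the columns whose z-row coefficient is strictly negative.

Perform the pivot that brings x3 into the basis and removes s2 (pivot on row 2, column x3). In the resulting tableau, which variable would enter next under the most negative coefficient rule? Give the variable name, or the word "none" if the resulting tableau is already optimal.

Pivot element 1. New z-row = old z-row − (-5)·(row 2/1).
Updated z-row coefficients: x1: -13/2, x2: 0, x3: 0, x4: -33, s1: 0, s2: 5, s3: -15/2, s4: 0, s5: 0.
The most negative is -33 in column x4, so x4 would enter next.

x4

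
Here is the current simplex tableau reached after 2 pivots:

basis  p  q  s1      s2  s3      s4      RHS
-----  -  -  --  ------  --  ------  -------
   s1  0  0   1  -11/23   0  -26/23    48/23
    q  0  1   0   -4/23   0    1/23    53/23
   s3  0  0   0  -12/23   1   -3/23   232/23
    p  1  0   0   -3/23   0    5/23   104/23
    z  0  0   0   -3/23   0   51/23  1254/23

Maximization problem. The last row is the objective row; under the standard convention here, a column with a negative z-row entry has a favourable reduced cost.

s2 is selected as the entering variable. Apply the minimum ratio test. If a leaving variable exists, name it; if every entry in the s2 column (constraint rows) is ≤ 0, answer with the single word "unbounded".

s2-column entries: row 1: -11/23, row 2: -4/23, row 3: -12/23, row 4: -3/23. All ≤ 0, so s2 can increase without bound; the LP is unbounded in this direction.

unbounded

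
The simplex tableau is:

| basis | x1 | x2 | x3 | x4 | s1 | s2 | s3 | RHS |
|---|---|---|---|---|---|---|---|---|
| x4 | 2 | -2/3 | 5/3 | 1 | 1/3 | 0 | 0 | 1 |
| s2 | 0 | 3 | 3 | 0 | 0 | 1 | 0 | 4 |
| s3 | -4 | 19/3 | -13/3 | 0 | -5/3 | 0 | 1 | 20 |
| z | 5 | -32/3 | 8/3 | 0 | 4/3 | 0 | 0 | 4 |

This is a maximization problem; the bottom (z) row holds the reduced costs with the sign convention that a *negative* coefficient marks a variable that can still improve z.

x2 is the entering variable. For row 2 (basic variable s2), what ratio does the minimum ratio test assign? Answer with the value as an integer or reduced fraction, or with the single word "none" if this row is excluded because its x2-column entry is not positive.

4/3

Ratio = RHS / (x2 entry) = 4 / 3 = 4/3.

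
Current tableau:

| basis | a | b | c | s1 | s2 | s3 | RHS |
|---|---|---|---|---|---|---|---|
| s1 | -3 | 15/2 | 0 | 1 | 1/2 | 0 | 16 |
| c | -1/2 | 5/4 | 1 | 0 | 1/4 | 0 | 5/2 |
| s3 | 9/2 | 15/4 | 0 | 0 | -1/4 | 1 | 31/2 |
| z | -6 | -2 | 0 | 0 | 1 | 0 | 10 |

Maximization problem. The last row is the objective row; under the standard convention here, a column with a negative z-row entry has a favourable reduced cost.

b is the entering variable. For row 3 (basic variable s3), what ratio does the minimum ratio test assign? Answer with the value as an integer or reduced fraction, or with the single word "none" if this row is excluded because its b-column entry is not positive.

62/15

Ratio = RHS / (b entry) = (31/2) / (15/4) = 62/15.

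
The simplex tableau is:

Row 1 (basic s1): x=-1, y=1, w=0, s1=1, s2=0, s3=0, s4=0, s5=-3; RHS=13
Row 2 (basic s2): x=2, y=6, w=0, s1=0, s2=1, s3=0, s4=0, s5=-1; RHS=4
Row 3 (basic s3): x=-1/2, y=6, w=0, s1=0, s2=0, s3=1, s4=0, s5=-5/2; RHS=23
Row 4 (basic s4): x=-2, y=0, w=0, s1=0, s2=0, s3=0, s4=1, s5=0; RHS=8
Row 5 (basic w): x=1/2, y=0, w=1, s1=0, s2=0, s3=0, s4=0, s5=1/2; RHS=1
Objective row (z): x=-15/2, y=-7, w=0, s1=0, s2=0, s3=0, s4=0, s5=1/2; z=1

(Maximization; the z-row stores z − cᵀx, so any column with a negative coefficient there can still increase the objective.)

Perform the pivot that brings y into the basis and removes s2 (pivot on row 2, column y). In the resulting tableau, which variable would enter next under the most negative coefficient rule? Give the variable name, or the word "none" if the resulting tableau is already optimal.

Pivot element 6. New z-row = old z-row − (-7)·(row 2/6).
Updated z-row coefficients: x: -31/6, y: 0, w: 0, s1: 0, s2: 7/6, s3: 0, s4: 0, s5: -2/3.
The most negative is -31/6 in column x, so x would enter next.

x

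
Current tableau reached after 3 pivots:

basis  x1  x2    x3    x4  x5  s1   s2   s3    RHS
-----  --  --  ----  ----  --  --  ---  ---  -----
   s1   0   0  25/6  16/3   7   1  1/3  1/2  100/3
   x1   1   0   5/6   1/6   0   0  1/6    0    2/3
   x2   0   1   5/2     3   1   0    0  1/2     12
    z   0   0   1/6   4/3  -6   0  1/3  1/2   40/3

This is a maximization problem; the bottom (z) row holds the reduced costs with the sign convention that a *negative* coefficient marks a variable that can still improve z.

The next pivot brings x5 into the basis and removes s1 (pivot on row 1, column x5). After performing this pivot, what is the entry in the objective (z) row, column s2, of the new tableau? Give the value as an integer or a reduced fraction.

13/21

Pivot element is row 1, column x5: 7.
Normalize row 1: new (row 1, s2) = (1/3)/7 = 1/21.
z-row ← z-row − (-6)·(new row 1): 1/3 − (-6)·(1/21) = 13/21.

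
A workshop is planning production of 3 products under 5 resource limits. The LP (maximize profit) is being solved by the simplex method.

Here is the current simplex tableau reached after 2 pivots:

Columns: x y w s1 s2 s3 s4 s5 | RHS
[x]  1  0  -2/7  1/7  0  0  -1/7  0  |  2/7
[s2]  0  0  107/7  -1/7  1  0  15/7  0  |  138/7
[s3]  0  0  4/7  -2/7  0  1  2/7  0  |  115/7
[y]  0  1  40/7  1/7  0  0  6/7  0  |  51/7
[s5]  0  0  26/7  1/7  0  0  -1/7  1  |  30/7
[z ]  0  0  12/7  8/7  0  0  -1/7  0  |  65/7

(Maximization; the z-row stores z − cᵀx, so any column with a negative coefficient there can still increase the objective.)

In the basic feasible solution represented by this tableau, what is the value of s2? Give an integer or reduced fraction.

s2 is basic (row 2); its value is the RHS of that row: 138/7.

138/7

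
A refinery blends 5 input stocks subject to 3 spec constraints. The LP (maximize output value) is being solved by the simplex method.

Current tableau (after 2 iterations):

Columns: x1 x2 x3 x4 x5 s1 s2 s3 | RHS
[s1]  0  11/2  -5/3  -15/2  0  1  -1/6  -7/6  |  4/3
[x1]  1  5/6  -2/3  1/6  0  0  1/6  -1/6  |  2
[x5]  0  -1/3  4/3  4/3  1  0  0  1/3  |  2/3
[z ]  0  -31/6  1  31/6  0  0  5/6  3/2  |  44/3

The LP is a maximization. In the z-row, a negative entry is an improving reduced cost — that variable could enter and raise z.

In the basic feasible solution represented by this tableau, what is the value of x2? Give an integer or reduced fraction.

x2 is nonbasic (not in the basis column), so its value in the current BFS is 0.

0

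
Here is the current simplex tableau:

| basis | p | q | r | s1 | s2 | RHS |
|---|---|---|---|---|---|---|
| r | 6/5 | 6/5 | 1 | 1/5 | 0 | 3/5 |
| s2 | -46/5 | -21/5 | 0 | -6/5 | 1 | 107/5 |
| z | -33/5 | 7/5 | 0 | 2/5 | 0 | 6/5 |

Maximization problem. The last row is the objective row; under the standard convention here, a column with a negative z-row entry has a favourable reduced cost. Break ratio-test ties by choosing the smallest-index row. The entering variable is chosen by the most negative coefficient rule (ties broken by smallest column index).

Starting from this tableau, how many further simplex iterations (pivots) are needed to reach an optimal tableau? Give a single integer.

1

pivot: p in, r out → z = 9/2
No improving column remains; optimal.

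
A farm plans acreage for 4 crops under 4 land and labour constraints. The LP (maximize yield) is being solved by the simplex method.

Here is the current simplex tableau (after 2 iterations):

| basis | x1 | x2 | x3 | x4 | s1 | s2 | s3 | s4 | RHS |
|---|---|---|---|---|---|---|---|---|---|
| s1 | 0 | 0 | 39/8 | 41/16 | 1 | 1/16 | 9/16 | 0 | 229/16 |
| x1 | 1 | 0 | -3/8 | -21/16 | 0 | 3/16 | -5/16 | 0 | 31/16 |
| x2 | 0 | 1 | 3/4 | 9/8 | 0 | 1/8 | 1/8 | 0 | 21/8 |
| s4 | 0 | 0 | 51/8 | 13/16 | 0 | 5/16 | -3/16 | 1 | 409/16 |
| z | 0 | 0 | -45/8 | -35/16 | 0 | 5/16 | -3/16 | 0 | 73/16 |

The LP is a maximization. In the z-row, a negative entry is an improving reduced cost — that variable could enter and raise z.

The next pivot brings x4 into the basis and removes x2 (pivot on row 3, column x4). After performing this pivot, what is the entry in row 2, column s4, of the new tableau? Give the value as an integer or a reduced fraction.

0

Pivot element is row 3, column x4: 9/8.
Normalize row 3: new (row 3, s4) = 0/(9/8) = 0.
row 2 ← row 2 − (-21/16)·(new row 3): 0 − (-21/16)·0 = 0.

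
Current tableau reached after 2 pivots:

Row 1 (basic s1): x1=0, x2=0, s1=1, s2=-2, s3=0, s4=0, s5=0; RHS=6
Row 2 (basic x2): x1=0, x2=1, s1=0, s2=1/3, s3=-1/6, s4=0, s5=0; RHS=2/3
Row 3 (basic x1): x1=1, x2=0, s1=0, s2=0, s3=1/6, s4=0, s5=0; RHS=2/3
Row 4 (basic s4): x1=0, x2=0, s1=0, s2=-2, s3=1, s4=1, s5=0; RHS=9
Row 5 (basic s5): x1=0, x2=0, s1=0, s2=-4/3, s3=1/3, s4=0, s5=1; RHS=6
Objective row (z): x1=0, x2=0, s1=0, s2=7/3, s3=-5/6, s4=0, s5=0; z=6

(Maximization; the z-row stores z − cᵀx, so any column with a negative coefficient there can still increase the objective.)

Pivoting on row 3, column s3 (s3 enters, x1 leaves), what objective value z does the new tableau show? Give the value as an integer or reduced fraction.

28/3

Minimum ratio for s3: (2/3)/(1/6) = 4.
z changes by −(z-row coeff of s3)·ratio = −(-5/6)·4 = 10/3.
New z = 6 + (10/3) = 28/3.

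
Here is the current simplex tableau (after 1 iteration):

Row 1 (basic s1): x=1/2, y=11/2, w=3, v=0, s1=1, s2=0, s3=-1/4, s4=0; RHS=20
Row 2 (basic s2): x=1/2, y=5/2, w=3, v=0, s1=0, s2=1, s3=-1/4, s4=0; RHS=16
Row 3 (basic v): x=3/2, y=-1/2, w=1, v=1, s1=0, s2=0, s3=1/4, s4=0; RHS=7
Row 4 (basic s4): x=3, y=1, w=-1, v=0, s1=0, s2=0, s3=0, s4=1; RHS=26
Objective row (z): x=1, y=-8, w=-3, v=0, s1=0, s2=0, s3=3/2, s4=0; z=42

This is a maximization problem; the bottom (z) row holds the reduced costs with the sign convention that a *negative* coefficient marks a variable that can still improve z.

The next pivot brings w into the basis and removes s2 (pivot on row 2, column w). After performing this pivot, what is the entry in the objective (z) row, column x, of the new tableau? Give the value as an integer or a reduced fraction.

3/2

Pivot element is row 2, column w: 3.
Normalize row 2: new (row 2, x) = (1/2)/3 = 1/6.
z-row ← z-row − (-3)·(new row 2): 1 − (-3)·(1/6) = 3/2.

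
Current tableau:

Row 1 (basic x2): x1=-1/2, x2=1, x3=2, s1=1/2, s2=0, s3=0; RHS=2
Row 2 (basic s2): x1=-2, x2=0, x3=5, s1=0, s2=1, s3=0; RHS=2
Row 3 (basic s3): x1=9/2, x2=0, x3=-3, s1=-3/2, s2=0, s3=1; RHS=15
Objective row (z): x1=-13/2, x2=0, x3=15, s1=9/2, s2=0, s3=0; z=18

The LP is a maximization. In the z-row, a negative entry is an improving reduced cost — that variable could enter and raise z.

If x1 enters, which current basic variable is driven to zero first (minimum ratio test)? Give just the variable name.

s3

Ratios: row 1 (x2): entry -1/2 ≤ 0, skip; row 2 (s2): entry -2 ≤ 0, skip; row 3 (s3): 15/(9/2) = 10/3.
Minimum ratio 10/3 is in the s3 row, so s3 leaves.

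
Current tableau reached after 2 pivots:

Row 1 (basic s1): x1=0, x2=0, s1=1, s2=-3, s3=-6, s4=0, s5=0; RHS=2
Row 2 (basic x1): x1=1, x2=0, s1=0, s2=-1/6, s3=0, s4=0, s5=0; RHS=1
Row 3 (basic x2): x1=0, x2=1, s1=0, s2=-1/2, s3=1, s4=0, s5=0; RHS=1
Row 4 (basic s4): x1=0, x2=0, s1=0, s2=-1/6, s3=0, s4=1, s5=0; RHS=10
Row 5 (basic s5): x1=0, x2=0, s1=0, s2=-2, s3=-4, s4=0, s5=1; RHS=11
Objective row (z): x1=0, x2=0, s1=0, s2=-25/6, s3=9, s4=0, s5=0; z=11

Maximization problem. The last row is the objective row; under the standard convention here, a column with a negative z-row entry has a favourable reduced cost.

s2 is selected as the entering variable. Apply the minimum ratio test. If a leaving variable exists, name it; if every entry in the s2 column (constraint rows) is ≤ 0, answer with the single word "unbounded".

unbounded

s2-column entries: row 1: -3, row 2: -1/6, row 3: -1/2, row 4: -1/6, row 5: -2. All ≤ 0, so s2 can increase without bound; the LP is unbounded in this direction.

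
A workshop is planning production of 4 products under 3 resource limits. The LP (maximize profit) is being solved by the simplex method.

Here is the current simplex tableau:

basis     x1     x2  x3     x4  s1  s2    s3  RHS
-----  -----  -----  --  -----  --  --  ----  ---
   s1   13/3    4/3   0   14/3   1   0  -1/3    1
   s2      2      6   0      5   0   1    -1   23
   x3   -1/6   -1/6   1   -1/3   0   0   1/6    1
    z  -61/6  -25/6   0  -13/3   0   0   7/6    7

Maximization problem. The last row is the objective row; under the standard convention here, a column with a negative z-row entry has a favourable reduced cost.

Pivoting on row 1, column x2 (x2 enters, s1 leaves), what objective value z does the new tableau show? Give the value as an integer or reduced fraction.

Minimum ratio for x2: 1/(4/3) = 3/4.
z changes by −(z-row coeff of x2)·ratio = −(-25/6)·(3/4) = 25/8.
New z = 7 + (25/8) = 81/8.

81/8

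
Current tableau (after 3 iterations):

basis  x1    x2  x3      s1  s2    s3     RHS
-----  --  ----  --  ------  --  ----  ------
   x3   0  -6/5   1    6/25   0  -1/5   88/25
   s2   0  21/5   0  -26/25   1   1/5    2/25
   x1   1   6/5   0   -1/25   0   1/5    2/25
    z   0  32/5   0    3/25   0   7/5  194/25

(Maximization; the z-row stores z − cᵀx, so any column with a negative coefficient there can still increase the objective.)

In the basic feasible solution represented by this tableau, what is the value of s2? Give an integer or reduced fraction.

2/25

s2 is basic (row 2); its value is the RHS of that row: 2/25.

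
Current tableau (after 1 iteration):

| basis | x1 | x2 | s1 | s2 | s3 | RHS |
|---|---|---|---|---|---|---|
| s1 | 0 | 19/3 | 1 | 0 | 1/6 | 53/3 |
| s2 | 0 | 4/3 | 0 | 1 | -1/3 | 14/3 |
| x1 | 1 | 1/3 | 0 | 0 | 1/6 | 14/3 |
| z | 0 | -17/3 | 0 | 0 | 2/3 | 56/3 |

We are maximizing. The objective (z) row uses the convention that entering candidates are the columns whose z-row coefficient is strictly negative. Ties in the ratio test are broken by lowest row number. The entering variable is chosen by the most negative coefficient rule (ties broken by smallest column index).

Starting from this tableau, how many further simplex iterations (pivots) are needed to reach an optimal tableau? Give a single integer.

1

pivot: x2 in, s1 out → z = 655/19
No improving column remains; optimal.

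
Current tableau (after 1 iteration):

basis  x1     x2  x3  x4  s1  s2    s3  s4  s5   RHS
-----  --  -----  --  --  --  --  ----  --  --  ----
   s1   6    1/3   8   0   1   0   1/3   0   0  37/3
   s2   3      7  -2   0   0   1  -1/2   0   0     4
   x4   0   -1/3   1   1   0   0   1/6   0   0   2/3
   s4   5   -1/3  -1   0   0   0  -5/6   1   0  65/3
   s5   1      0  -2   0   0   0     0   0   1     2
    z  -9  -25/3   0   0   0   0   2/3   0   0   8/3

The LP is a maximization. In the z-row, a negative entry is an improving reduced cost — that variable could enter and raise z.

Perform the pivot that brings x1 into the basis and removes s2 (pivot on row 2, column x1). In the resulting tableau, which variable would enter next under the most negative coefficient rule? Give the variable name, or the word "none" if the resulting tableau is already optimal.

x3

Pivot element 3. New z-row = old z-row − (-9)·(row 2/3).
Updated z-row coefficients: x1: 0, x2: 38/3, x3: -6, x4: 0, s1: 0, s2: 3, s3: -5/6, s4: 0, s5: 0.
The most negative is -6 in column x3, so x3 would enter next.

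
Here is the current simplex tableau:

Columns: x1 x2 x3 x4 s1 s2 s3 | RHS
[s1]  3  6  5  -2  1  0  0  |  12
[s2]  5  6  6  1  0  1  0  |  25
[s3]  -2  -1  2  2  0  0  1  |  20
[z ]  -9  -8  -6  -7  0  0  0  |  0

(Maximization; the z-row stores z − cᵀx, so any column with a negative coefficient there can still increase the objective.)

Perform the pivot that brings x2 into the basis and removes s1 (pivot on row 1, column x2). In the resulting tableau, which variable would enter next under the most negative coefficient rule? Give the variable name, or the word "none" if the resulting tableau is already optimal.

Pivot element 6. New z-row = old z-row − (-8)·(row 1/6).
Updated z-row coefficients: x1: -5, x2: 0, x3: 2/3, x4: -29/3, s1: 4/3, s2: 0, s3: 0.
The most negative is -29/3 in column x4, so x4 would enter next.

x4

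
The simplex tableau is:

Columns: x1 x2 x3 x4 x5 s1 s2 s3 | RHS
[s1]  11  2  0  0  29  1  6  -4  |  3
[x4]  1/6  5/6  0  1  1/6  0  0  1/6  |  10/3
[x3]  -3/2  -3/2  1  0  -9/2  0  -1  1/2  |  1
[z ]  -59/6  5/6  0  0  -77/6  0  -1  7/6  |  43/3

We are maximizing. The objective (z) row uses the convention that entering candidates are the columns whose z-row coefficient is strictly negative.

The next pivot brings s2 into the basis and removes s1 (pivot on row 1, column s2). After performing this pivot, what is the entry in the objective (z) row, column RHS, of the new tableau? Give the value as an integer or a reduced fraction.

Pivot element is row 1, column s2: 6.
Normalize row 1: new (row 1, RHS) = 3/6 = 1/2.
z-row ← z-row − (-1)·(new row 1): 43/3 − (-1)·(1/2) = 89/6.

89/6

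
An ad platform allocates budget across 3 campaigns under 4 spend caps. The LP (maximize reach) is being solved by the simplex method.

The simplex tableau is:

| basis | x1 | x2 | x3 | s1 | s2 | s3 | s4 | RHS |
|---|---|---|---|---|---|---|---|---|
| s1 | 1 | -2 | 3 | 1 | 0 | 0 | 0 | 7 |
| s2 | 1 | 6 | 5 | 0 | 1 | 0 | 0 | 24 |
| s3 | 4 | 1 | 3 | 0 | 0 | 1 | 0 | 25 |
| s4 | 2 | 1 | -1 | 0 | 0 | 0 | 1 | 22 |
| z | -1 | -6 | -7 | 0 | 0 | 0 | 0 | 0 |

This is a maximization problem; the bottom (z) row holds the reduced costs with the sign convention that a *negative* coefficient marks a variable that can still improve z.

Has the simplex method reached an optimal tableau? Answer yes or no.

no

Column x1 has objective-row coefficient -1, which is negative; an improving pivot exists, so not yet optimal.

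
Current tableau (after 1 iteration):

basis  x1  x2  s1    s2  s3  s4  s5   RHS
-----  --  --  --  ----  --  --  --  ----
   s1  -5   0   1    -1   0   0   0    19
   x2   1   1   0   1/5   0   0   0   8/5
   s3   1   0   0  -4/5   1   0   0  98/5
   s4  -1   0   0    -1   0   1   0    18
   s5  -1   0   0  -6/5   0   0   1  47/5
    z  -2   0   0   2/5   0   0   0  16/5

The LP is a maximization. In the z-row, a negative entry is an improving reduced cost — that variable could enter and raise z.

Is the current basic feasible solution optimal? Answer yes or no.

Column x1 has objective-row coefficient -2, which is negative; an improving pivot exists, so not yet optimal.

no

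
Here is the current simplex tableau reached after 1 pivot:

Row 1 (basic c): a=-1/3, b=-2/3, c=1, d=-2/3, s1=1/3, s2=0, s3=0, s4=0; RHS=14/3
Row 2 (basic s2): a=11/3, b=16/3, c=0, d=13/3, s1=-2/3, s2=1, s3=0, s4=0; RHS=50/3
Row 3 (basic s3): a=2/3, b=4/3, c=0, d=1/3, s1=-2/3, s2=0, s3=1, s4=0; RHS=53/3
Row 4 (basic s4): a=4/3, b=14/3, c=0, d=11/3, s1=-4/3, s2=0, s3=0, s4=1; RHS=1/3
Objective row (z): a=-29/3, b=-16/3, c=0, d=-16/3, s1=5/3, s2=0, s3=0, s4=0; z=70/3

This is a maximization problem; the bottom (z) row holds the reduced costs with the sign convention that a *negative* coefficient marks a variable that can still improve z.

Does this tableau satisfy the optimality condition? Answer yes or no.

no

Column a has objective-row coefficient -29/3, which is negative; an improving pivot exists, so not yet optimal.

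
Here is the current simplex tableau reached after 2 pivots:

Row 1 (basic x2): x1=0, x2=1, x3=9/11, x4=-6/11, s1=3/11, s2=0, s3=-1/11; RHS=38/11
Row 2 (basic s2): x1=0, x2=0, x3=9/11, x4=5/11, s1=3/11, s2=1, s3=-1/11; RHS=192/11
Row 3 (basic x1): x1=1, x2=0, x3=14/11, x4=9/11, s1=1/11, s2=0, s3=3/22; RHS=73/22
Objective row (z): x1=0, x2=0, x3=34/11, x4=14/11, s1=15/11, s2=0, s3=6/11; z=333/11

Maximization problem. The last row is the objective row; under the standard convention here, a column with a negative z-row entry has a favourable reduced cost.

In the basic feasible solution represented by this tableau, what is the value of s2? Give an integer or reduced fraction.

s2 is basic (row 2); its value is the RHS of that row: 192/11.

192/11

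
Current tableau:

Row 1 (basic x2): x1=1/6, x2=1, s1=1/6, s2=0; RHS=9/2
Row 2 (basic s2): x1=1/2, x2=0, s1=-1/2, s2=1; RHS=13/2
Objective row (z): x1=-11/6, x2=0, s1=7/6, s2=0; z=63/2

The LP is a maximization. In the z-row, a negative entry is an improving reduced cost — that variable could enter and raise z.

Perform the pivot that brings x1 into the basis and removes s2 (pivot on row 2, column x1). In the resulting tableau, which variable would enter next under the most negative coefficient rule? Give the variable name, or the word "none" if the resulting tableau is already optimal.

Pivot element 1/2. New z-row = old z-row − (-11/6)·(row 2/(1/2)).
Updated z-row coefficients: x1: 0, x2: 0, s1: -2/3, s2: 11/3.
The most negative is -2/3 in column s1, so s1 would enter next.

s1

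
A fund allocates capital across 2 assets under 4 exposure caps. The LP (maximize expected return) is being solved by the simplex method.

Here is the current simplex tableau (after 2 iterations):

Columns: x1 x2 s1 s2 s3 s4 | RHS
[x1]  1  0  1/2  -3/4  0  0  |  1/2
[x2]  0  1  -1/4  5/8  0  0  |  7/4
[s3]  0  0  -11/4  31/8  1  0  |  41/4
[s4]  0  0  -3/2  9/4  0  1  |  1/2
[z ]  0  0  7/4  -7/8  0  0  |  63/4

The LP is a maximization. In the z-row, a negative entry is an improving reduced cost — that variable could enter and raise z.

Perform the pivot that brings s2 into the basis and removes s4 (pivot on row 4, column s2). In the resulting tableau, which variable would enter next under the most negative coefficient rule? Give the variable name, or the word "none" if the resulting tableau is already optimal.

none

Pivot element 9/4. New z-row = old z-row − (-7/8)·(row 4/(9/4)).
Updated z-row coefficients: x1: 0, x2: 0, s1: 7/6, s2: 0, s3: 0, s4: 7/18.
No coefficient is strictly negative; the tableau after this pivot is optimal.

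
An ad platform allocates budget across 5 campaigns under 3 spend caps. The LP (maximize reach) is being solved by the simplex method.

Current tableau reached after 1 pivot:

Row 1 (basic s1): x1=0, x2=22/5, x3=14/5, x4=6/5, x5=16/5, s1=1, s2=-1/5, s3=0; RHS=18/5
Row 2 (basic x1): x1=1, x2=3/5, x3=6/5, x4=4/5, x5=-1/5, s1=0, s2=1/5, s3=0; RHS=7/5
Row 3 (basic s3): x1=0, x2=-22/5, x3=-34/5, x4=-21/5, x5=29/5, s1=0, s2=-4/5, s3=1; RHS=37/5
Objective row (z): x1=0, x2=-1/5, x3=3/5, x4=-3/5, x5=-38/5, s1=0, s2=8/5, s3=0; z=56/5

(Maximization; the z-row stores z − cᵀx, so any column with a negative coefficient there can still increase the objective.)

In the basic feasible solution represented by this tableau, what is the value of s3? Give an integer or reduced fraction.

s3 is basic (row 3); its value is the RHS of that row: 37/5.

37/5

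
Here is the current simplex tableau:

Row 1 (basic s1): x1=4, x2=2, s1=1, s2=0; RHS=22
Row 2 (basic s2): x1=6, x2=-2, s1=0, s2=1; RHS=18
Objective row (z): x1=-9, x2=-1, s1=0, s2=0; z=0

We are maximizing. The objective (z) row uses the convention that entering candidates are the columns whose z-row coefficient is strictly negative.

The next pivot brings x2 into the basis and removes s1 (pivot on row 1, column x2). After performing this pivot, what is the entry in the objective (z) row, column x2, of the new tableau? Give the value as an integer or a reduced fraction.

Pivot element is row 1, column x2: 2.
Normalize row 1: new (row 1, x2) = 2/2 = 1.
z-row ← z-row − (-1)·(new row 1): -1 − (-1)·1 = 0.

0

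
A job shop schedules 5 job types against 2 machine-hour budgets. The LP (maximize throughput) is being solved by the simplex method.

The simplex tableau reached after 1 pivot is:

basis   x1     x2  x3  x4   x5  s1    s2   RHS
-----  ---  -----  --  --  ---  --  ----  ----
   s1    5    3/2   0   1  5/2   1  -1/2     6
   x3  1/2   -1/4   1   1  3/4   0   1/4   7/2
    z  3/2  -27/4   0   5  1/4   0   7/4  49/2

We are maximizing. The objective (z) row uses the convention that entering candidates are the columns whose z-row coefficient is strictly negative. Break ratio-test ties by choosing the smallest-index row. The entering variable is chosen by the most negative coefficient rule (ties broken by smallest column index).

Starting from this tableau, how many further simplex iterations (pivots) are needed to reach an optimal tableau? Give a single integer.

2

pivot: x2 in, s1 out → z = 103/2
pivot: s2 in, x3 out → z = 65
No improving column remains; optimal.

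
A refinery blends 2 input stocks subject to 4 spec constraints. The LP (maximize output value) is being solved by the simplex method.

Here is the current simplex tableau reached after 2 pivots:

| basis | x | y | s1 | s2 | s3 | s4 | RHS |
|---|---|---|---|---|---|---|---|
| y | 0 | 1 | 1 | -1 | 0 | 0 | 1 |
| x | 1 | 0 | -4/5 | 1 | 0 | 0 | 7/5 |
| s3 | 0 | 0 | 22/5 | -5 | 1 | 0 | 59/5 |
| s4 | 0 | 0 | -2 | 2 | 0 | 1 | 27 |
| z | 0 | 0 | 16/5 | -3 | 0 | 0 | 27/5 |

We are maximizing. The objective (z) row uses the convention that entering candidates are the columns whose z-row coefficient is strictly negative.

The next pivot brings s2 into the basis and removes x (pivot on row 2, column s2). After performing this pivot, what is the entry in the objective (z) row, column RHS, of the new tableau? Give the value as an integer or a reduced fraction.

Pivot element is row 2, column s2: 1.
Normalize row 2: new (row 2, RHS) = (7/5)/1 = 7/5.
z-row ← z-row − (-3)·(new row 2): 27/5 − (-3)·(7/5) = 48/5.

48/5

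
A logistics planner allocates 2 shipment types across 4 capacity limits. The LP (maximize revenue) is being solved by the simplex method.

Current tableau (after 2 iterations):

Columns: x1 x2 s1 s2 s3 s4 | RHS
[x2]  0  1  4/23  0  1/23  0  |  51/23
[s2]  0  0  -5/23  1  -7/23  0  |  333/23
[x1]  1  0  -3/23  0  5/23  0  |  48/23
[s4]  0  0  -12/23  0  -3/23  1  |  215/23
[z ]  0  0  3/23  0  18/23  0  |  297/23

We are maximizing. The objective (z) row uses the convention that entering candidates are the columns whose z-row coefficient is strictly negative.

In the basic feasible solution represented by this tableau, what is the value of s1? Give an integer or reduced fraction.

s1 is nonbasic (not in the basis column), so its value in the current BFS is 0.

0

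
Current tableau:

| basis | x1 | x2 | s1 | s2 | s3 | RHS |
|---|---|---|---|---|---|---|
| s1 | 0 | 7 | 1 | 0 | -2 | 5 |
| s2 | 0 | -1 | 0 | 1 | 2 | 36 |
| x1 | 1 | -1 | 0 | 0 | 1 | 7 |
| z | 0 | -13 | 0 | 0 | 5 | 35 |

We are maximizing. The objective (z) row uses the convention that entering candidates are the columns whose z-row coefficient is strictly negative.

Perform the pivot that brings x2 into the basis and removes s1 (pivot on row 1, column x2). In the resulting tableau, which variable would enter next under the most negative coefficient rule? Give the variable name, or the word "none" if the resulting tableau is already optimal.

none

Pivot element 7. New z-row = old z-row − (-13)·(row 1/7).
Updated z-row coefficients: x1: 0, x2: 0, s1: 13/7, s2: 0, s3: 9/7.
No coefficient is strictly negative; the tableau after this pivot is optimal.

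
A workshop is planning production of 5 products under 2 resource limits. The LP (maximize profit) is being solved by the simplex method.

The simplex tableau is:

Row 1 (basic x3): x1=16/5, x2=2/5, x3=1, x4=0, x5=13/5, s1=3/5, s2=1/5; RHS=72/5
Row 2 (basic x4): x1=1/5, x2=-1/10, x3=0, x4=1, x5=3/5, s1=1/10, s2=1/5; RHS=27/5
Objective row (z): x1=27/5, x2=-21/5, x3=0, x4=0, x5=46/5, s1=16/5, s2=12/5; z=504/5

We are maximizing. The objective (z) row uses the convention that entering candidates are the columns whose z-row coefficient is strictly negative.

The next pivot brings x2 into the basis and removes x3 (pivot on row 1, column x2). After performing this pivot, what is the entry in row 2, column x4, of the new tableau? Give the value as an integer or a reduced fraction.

1

Pivot element is row 1, column x2: 2/5.
Normalize row 1: new (row 1, x4) = 0/(2/5) = 0.
row 2 ← row 2 − (-1/10)·(new row 1): 1 − (-1/10)·0 = 1.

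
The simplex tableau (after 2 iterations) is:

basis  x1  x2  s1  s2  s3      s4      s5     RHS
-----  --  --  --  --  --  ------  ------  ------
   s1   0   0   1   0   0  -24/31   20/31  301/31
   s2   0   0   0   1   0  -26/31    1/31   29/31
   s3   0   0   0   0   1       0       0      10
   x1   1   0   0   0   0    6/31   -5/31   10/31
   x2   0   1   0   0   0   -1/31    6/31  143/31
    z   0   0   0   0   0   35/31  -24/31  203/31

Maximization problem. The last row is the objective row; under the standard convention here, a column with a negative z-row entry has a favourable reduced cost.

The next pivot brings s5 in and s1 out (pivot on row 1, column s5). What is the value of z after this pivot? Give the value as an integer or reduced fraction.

91/5

Minimum ratio for s5: (301/31)/(20/31) = 301/20.
z changes by −(z-row coeff of s5)·ratio = −(-24/31)·(301/20) = 1806/155.
New z = 203/31 + (1806/155) = 91/5.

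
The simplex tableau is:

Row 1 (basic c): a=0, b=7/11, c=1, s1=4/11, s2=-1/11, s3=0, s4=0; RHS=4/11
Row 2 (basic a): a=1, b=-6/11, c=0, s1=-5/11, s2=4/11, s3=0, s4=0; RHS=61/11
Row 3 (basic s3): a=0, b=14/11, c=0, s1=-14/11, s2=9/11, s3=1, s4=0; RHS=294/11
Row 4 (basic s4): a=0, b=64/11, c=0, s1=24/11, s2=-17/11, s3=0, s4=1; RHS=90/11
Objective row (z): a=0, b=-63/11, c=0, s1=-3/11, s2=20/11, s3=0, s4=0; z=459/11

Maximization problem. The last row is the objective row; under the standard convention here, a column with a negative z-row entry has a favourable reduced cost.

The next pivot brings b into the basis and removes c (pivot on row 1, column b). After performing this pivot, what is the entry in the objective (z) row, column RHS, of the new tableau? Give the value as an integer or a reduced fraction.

45

Pivot element is row 1, column b: 7/11.
Normalize row 1: new (row 1, RHS) = (4/11)/(7/11) = 4/7.
z-row ← z-row − (-63/11)·(new row 1): 459/11 − (-63/11)·(4/7) = 45.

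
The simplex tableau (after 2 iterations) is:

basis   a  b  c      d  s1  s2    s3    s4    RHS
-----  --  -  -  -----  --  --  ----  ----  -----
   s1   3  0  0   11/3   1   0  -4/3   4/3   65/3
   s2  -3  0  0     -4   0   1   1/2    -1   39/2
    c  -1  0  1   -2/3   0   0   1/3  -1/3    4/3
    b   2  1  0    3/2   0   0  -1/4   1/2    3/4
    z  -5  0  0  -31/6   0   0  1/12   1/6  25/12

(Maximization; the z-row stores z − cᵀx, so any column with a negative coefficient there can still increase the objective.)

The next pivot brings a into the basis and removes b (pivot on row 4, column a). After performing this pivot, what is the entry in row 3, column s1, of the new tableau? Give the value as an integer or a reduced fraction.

Pivot element is row 4, column a: 2.
Normalize row 4: new (row 4, s1) = 0/2 = 0.
row 3 ← row 3 − (-1)·(new row 4): 0 − (-1)·0 = 0.

0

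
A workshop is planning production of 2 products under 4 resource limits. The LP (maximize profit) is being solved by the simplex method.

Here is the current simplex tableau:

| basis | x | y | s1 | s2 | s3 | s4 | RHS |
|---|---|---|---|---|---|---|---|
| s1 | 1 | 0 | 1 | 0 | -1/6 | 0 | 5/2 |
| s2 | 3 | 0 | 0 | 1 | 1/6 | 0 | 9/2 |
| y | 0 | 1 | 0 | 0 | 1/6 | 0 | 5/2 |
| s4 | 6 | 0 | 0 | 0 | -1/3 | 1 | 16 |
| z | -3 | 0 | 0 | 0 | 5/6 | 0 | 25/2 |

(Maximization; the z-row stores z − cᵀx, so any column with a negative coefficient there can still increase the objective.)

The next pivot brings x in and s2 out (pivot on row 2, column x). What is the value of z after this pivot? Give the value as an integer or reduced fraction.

Minimum ratio for x: (9/2)/3 = 3/2.
z changes by −(z-row coeff of x)·ratio = −(-3)·(3/2) = 9/2.
New z = 25/2 + (9/2) = 17.

17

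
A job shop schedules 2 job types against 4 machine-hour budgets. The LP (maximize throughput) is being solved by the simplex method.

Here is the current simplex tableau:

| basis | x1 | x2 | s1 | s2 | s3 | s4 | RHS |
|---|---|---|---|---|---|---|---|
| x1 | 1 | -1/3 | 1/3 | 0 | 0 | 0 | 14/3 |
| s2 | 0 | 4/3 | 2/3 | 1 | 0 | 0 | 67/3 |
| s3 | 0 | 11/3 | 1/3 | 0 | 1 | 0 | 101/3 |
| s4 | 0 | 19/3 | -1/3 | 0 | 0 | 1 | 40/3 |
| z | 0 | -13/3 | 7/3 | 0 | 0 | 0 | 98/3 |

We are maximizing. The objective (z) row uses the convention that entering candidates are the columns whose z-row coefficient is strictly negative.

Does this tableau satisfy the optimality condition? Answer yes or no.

no

Column x2 has objective-row coefficient -13/3, which is negative; an improving pivot exists, so not yet optimal.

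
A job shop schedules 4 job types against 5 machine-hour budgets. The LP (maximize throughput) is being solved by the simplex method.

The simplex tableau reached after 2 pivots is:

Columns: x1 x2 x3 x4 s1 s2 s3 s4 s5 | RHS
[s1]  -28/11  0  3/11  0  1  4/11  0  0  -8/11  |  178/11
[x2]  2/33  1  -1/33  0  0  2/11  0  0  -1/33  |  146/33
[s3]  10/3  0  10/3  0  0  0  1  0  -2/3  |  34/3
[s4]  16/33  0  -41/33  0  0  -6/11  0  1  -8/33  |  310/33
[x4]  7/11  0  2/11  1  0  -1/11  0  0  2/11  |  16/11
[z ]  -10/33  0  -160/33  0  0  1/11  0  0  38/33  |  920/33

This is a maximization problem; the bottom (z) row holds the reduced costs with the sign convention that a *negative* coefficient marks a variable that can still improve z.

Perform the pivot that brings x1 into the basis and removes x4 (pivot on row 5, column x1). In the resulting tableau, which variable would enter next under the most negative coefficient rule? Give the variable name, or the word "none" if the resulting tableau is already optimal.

Pivot element 7/11. New z-row = old z-row − (-10/33)·(row 5/(7/11)).
Updated z-row coefficients: x1: 0, x2: 0, x3: -100/21, x4: 10/21, s1: 0, s2: 1/21, s3: 0, s4: 0, s5: 26/21.
The most negative is -100/21 in column x3, so x3 would enter next.

x3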